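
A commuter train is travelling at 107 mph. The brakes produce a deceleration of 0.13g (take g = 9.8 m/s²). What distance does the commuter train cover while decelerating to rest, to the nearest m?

107 mph × 0.44704 = 47.8333 m/s.
a = 0.13 × 9.8 = 1.274 m/s².
Braking distance = v²/(2a) = 47.8333² / (2 × 1.274) = 2288.025 / 2.548 = 897.969 m.

Braking distance ≈ 898 m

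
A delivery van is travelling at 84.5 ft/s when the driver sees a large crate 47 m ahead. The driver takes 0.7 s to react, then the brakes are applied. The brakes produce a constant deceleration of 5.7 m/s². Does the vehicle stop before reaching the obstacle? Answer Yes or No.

84.5 ft/s × 0.3048 = 25.7556 m/s.
Reaction distance = 25.7556 × 0.7 = 18.029 m.
Braking distance = v²/(2a) = 663.351 / 11.400 = 58.189 m.
Total stopping distance = 18.029 + 58.189 = 76.218 m, vs 47 m available — it cannot stop in time and overshoots by 76.218 − 47 = 29.218 m.

No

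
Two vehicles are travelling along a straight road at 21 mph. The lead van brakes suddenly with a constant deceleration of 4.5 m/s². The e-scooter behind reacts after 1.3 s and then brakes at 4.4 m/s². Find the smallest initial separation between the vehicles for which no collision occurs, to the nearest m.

Minimum gap ≈ 12 m

21 mph × 0.44704 = 9.3878 m/s.
Leader travels v²/(2a_L) = 88.131 / 9.000 = 9.792 m before stopping.
Follower covers v·t_r = 9.3878 × 1.3 = 12.204 m while reacting, then v²/(2a_F) = 88.131 / 8.800 = 10.015 m while braking, for a total of 12.204 + 10.015 = 22.219 m.
Since a_F ≤ a_L and the follower starts braking later, the follower is never slower than the leader, so the closest approach is when both have stopped.
Minimum gap = 22.219 − 9.792 = 12.427 m.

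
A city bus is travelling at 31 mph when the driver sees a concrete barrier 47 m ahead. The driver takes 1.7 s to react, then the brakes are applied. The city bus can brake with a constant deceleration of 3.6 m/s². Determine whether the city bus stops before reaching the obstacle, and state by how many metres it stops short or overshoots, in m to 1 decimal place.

31 mph × 0.44704 = 13.8582 m/s.
Reaction distance = 13.8582 × 1.7 = 23.559 m.
Braking distance = v²/(2a) = 192.050 / 7.200 = 26.674 m.
Total stopping distance = 23.559 + 26.674 = 50.233 m, vs 47 m available — it cannot stop in time and overshoots by 50.233 − 47 = 3.233 m.

No — it overshoots by 3.2 m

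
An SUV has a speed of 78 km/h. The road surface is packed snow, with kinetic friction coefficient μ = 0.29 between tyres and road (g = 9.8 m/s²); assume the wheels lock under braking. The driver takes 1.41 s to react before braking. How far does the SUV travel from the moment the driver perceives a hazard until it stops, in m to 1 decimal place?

Total stopping distance ≈ 113.1 m

78 km/h ÷ 3.6 = 21.6667 m/s.
a = μg = 0.29 × 9.8 = 2.842 m/s².
Reaction distance = v·t_r = 21.6667 × 1.41 = 30.550 m.
Braking distance = v²/(2a) = 21.6667² / (2 × 2.842) = 469.446 / 5.684 = 82.591 m.
Total = 30.550 + 82.591 = 113.141 m.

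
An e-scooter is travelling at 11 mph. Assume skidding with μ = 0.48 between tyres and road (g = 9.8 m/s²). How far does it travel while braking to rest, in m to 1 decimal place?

11 mph × 0.44704 = 4.9174 m/s.
a = μg = 0.48 × 9.8 = 4.704 m/s².
Braking distance = v²/(2a) = 4.9174² / (2 × 4.704) = 24.181 / 9.408 = 2.570 m.

Braking distance ≈ 2.6 m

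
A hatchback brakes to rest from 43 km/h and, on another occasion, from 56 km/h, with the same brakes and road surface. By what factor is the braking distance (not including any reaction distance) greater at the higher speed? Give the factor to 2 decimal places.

Factor ≈ 1.70

Braking distance d = v²/(2a), so with a fixed, d ∝ v².
Factor = (56/43)² = 1.3023² = 1.6960.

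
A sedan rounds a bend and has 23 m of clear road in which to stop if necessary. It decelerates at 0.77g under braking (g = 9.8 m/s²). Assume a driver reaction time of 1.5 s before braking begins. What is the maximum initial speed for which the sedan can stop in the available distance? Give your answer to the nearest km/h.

Maximum speed ≈ 38 km/h

a = 0.77 × 9.8 = 7.546 m/s².
Stopping distance: v·t_r + v²/(2a) = 23 with t_r = 1.5 s and a = 7.546 m/s².
So v² + 22.638 v − 347.12 = 0.
Positive root: v = −a·t_r + √((a·t_r)² + 2a·d) = −11.319 + √(128.120 + 347.12) = 10.4810 m/s.
10.4810 m/s × 3.6 = 37.732 km/h.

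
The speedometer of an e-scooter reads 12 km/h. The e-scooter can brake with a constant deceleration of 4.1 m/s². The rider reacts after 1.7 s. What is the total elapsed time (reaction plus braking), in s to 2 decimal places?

Total time ≈ 2.51 s

12 km/h ÷ 3.6 = 3.3333 m/s.
Braking time = v/a = 3.3333 / 4.100 = 0.813 s.
Total = 1.7 + 0.813 = 2.513 s.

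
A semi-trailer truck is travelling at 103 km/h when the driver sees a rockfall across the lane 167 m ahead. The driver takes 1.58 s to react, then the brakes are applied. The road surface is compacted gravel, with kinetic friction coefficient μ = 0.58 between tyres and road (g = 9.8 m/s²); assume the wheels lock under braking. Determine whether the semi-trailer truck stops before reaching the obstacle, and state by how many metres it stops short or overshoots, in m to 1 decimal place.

103 km/h ÷ 3.6 = 28.6111 m/s.
a = μg = 0.58 × 9.8 = 5.684 m/s².
Reaction distance = 28.6111 × 1.58 = 45.206 m.
Braking distance = v²/(2a) = 818.595 / 11.368 = 72.009 m.
Total stopping distance = 45.206 + 72.009 = 117.215 m, vs 167 m available — it stops with 167 − 117.215 = 49.785 m to spare.

Yes — it stops 49.8 m short of the obstacle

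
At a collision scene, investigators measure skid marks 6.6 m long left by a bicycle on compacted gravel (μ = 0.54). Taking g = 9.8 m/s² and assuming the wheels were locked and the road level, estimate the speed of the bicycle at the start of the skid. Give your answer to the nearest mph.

Initial speed ≈ 19 mph

Deceleration a = μg = 0.54 × 9.8 = 5.292 m/s².
v = √(2a·d) = √(2 × 5.292 × 6.6) = √69.854 = 8.3579 m/s.
= 8.3579 ÷ 0.44704 = 18.696 mph.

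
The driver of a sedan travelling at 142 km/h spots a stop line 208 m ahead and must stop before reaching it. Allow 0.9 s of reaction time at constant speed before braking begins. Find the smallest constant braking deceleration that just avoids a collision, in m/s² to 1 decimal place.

142 km/h ÷ 3.6 = 39.4444 m/s.
Distance covered during reaction = 39.4444 × 0.9 = 35.500 m.
Distance available for braking: 208 − 35.500 = 172.500 m.
v² = 2a·d ⇒ a = v²/(2d) = 39.4444² / (2 × 172.500) = 1555.861 / 345.000 = 4.5097 m/s².

Required deceleration ≈ 4.5 m/s²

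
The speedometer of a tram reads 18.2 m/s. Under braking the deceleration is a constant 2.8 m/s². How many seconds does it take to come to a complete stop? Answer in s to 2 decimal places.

Braking time ≈ 6.50 s

Braking time = v/a = 18.2000 / 2.800 = 6.500 s.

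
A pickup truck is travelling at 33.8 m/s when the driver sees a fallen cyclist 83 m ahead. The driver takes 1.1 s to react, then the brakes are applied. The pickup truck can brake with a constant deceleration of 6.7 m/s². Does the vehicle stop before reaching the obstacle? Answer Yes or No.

Reaction distance = 33.8000 × 1.1 = 37.180 m.
Braking distance = v²/(2a) = 1142.440 / 13.400 = 85.257 m.
Total stopping distance = 37.180 + 85.257 = 122.437 m, vs 83 m available — it cannot stop in time and overshoots by 122.437 − 83 = 39.437 m.

No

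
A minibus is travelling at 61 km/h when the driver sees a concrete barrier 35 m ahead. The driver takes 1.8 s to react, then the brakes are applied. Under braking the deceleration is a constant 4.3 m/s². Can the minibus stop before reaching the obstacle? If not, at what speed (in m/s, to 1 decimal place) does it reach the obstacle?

No — it strikes the obstacle at 15.8 m/s

61 km/h ÷ 3.6 = 16.9444 m/s.
Reaction distance = 16.9444 × 1.8 = 30.500 m.
Braking distance needed to stop: v²/(2a) = 287.113 / 8.600 = 33.385 m, so total needed = 30.500 + 33.385 = 63.885 m > 35 m — it cannot stop.
Distance remaining when braking begins: 35 − 30.500 = 4.500 m.
v² = v₀² − 2a·d = 287.113 − 2 × 4.300 × 4.500 = 248.413 m²/s².
v = √248.413 = 15.761 m/s.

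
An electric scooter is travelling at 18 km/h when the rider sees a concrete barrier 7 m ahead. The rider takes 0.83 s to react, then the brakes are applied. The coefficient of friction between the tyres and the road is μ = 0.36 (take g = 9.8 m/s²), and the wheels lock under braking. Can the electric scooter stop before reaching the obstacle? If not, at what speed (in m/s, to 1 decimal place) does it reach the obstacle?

18 km/h ÷ 3.6 = 5.0000 m/s.
a = μg = 0.36 × 9.8 = 3.528 m/s².
Reaction distance = 5.0000 × 0.83 = 4.150 m.
Braking distance needed to stop: v²/(2a) = 25.000 / 7.056 = 3.543 m, so total needed = 4.150 + 3.543 = 7.693 m > 7 m — it cannot stop.
Distance remaining when braking begins: 7 − 4.150 = 2.850 m.
v² = v₀² − 2a·d = 25.000 − 2 × 3.528 × 2.850 = 4.890 m²/s².
v = √4.890 = 2.211 m/s.

No — it strikes the obstacle at 2.2 m/s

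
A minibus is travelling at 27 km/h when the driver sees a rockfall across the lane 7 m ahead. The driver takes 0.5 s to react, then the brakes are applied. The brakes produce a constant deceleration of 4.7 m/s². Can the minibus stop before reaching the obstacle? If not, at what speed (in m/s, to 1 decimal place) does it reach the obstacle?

27 km/h ÷ 3.6 = 7.5000 m/s.
Reaction distance = 7.5000 × 0.5 = 3.750 m.
Braking distance needed to stop: v²/(2a) = 56.250 / 9.400 = 5.984 m, so total needed = 3.750 + 5.984 = 9.734 m > 7 m — it cannot stop.
Distance remaining when braking begins: 7 − 3.750 = 3.250 m.
v² = v₀² − 2a·d = 56.250 − 2 × 4.700 × 3.250 = 25.700 m²/s².
v = √25.700 = 5.070 m/s.

No — it strikes the obstacle at 5.1 m/s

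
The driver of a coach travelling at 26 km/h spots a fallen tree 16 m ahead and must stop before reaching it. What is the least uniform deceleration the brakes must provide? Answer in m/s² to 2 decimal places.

26 km/h ÷ 3.6 = 7.2222 m/s.
v² = 2a·d ⇒ a = v²/(2d) = 7.2222² / (2 × 16.000) = 52.160 / 32.000 = 1.6300 m/s².

Required deceleration ≈ 1.63 m/s²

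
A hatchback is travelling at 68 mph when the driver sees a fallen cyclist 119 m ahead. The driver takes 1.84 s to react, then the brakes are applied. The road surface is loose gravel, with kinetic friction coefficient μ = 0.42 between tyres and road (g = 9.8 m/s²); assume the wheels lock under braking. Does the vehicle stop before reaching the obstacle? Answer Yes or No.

68 mph × 0.44704 = 30.3987 m/s.
a = μg = 0.42 × 9.8 = 4.116 m/s².
Reaction distance = 30.3987 × 1.84 = 55.934 m.
Braking distance = v²/(2a) = 924.081 / 8.232 = 112.255 m.
Total stopping distance = 55.934 + 112.255 = 168.189 m, vs 119 m available — it cannot stop in time and overshoots by 168.189 − 119 = 49.189 m.

No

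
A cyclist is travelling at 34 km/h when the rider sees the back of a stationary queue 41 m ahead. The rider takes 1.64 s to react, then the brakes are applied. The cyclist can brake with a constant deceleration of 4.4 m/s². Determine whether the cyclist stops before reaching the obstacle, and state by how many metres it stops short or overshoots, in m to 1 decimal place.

34 km/h ÷ 3.6 = 9.4444 m/s.
Reaction distance = 9.4444 × 1.64 = 15.489 m.
Braking distance = v²/(2a) = 89.197 / 8.800 = 10.136 m.
Total stopping distance = 15.489 + 10.136 = 25.625 m, vs 41 m available — it stops with 41 − 25.625 = 15.375 m to spare.

Yes — it stops 15.4 m short of the obstacle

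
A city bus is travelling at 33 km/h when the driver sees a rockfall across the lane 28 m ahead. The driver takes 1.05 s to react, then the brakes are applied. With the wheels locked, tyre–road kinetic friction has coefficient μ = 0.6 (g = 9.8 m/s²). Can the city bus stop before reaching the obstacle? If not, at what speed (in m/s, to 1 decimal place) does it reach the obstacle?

Yes — it stops about 11.2 m short of the obstacle, so it never reaches it

33 km/h ÷ 3.6 = 9.1667 m/s.
a = μg = 0.6 × 9.8 = 5.880 m/s².
Reaction distance = 9.1667 × 1.05 = 9.625 m.
Braking distance = v²/(2a) = 84.028 / 11.760 = 7.145 m.
Total stopping distance = 9.625 + 7.145 = 16.770 m, vs 28 m available — it stops with 28 − 16.770 = 11.230 m to spare.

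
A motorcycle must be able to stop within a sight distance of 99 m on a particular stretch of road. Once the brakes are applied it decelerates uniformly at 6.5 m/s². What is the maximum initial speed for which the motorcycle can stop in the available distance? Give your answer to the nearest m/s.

Maximum speed ≈ 36 m/s

v²/(2a) = d ⇒ v = √(2 × 6.500 × 99) = √1287.00 = 35.8748 m/s.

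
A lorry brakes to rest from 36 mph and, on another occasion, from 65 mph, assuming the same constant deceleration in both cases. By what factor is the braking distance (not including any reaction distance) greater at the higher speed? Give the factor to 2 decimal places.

Braking distance d = v²/(2a), so with a fixed, d ∝ v².
Factor = (65/36)² = 1.8056² = 3.2602.

Factor ≈ 3.26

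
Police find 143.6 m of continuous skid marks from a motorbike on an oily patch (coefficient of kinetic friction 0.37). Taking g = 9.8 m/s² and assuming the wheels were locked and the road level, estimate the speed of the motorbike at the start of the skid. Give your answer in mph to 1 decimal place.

Initial speed ≈ 72.2 mph

Deceleration a = μg = 0.37 × 9.8 = 3.626 m/s².
v = √(2a·d) = √(2 × 3.626 × 143.6) = √1041.387 = 32.2705 m/s.
= 32.2705 ÷ 0.44704 = 72.187 mph.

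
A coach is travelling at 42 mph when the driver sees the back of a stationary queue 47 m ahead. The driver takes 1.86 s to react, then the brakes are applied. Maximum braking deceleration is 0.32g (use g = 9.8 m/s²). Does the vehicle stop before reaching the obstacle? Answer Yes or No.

42 mph × 0.44704 = 18.7757 m/s.
a = 0.32 × 9.8 = 3.136 m/s².
Reaction distance = 18.7757 × 1.86 = 34.923 m.
Braking distance = v²/(2a) = 352.527 / 6.272 = 56.206 m.
Total stopping distance = 34.923 + 56.206 = 91.129 m, vs 47 m available — it cannot stop in time and overshoots by 91.129 − 47 = 44.129 m.

No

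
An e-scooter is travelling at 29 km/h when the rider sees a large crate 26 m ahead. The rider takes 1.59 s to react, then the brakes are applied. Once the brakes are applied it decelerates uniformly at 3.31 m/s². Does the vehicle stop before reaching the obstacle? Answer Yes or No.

29 km/h ÷ 3.6 = 8.0556 m/s.
Reaction distance = 8.0556 × 1.59 = 12.808 m.
Braking distance = v²/(2a) = 64.893 / 6.620 = 9.803 m.
Total stopping distance = 12.808 + 9.803 = 22.611 m, vs 26 m available — it stops with 26 − 22.611 = 3.389 m to spare.

Yes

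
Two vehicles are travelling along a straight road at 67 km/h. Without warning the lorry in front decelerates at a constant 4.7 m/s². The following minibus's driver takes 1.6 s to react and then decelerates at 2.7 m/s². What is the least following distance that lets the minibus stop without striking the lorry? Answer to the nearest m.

Minimum gap ≈ 57 m

67 km/h ÷ 3.6 = 18.6111 m/s.
Leader travels v²/(2a_L) = 346.373 / 9.400 = 36.848 m before stopping.
Follower covers v·t_r = 18.6111 × 1.6 = 29.778 m while reacting, then v²/(2a_F) = 346.373 / 5.400 = 64.143 m while braking, for a total of 29.778 + 64.143 = 93.921 m.
Since a_F ≤ a_L and the follower starts braking later, the follower is never slower than the leader, so the closest approach is when both have stopped.
Minimum gap = 93.921 − 36.848 = 57.073 m.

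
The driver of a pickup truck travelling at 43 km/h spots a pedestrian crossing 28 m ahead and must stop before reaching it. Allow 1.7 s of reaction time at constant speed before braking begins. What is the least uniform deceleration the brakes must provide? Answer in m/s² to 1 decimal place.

Required deceleration ≈ 9.3 m/s²

43 km/h ÷ 3.6 = 11.9444 m/s.
Distance covered during reaction = 11.9444 × 1.7 = 20.305 m.
Distance available for braking: 28 − 20.305 = 7.695 m.
v² = 2a·d ⇒ a = v²/(2d) = 11.9444² / (2 × 7.695) = 142.669 / 15.390 = 9.2702 m/s².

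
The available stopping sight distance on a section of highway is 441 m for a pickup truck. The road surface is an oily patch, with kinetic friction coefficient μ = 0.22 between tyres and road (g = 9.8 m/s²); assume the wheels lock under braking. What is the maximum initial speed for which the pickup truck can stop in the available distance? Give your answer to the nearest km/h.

a = μg = 0.22 × 9.8 = 2.156 m/s².
v²/(2a) = d ⇒ v = √(2 × 2.156 × 441) = √1901.59 = 43.6072 m/s.
43.6072 m/s × 3.6 = 156.986 km/h.

Maximum speed ≈ 157 km/h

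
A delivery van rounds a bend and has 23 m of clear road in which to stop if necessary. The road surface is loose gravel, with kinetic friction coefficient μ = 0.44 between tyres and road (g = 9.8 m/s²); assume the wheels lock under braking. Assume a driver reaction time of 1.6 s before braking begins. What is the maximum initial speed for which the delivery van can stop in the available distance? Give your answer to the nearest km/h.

a = μg = 0.44 × 9.8 = 4.312 m/s².
Stopping distance: v·t_r + v²/(2a) = 23 with t_r = 1.6 s and a = 4.312 m/s².
So v² + 13.798 v − 198.35 = 0.
Positive root: v = −a·t_r + √((a·t_r)² + 2a·d) = −6.899 + √(47.596 + 198.35) = 8.7837 m/s.
8.7837 m/s × 3.6 = 31.621 km/h.

Maximum speed ≈ 32 km/h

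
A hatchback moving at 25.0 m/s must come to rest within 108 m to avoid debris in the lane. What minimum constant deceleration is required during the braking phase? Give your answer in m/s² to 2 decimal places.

v² = 2a·d ⇒ a = v²/(2d) = 25.0000² / (2 × 108.000) = 625.000 / 216.000 = 2.8935 m/s².

Required deceleration ≈ 2.89 m/s²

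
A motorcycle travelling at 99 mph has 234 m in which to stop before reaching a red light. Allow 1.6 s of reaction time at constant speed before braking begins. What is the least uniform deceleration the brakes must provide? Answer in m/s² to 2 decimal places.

99 mph × 0.44704 = 44.2570 m/s.
Distance covered during reaction = 44.2570 × 1.6 = 70.811 m.
Distance available for braking: 234 − 70.811 = 163.189 m.
v² = 2a·d ⇒ a = v²/(2d) = 44.2570² / (2 × 163.189) = 1958.682 / 326.378 = 6.0013 m/s².

Required deceleration ≈ 6.00 m/s²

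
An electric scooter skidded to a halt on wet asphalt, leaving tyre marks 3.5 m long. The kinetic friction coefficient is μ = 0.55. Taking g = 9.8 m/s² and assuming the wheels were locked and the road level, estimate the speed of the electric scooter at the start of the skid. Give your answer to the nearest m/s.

Deceleration a = μg = 0.55 × 9.8 = 5.390 m/s².
v = √(2a·d) = √(2 × 5.390 × 3.5) = √37.730 = 6.1425 m/s.

Initial speed ≈ 6 m/s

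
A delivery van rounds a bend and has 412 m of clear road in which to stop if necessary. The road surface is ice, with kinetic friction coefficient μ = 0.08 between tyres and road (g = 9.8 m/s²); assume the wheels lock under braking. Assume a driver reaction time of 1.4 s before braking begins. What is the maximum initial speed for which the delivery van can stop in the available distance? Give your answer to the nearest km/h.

Maximum speed ≈ 88 km/h

a = μg = 0.08 × 9.8 = 0.784 m/s².
Stopping distance: v·t_r + v²/(2a) = 412 with t_r = 1.4 s and a = 0.784 m/s².
So v² + 2.195 v − 646.02 = 0.
Positive root: v = −a·t_r + √((a·t_r)² + 2a·d) = −1.098 + √(1.206 + 646.02) = 24.3426 m/s.
24.3426 m/s × 3.6 = 87.633 km/h.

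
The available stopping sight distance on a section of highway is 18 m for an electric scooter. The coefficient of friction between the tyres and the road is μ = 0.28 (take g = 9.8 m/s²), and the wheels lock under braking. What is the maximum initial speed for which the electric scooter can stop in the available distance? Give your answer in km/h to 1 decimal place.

Maximum speed ≈ 35.8 km/h

a = μg = 0.28 × 9.8 = 2.744 m/s².
v²/(2a) = d ⇒ v = √(2 × 2.744 × 18) = √98.78 = 9.9388 m/s.
9.9388 m/s × 3.6 = 35.780 km/h.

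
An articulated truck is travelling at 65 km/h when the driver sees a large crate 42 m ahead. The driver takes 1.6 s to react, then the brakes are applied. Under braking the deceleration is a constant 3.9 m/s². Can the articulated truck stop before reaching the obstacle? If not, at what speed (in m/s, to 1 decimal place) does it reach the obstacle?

65 km/h ÷ 3.6 = 18.0556 m/s.
Reaction distance = 18.0556 × 1.6 = 28.889 m.
Braking distance needed to stop: v²/(2a) = 326.005 / 7.800 = 41.796 m, so total needed = 28.889 + 41.796 = 70.685 m > 42 m — it cannot stop.
Distance remaining when braking begins: 42 − 28.889 = 13.111 m.
v² = v₀² − 2a·d = 326.005 − 2 × 3.900 × 13.111 = 223.739 m²/s².
v = √223.739 = 14.958 m/s.

No — it strikes the obstacle at 15.0 m/s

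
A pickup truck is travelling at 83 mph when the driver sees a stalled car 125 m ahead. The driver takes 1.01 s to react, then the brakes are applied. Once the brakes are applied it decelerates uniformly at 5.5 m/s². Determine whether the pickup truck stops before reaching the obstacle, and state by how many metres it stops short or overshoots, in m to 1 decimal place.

83 mph × 0.44704 = 37.1043 m/s.
Reaction distance = 37.1043 × 1.01 = 37.475 m.
Braking distance = v²/(2a) = 1376.729 / 11.000 = 125.157 m.
Total stopping distance = 37.475 + 125.157 = 162.632 m, vs 125 m available — it cannot stop in time and overshoots by 162.632 − 125 = 37.632 m.

No — it overshoots by 37.6 m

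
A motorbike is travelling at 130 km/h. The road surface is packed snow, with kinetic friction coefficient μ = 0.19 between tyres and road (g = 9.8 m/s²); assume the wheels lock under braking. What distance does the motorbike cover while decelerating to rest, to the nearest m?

130 km/h ÷ 3.6 = 36.1111 m/s.
a = μg = 0.19 × 9.8 = 1.862 m/s².
Braking distance = v²/(2a) = 36.1111² / (2 × 1.862) = 1304.012 / 3.724 = 350.164 m.

Braking distance ≈ 350 m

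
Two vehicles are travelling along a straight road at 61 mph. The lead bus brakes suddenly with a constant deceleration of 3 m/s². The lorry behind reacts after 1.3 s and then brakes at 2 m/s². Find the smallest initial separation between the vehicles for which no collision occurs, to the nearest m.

Minimum gap ≈ 97 m

61 mph × 0.44704 = 27.2694 m/s.
Leader travels v²/(2a_L) = 743.620 / 6.000 = 123.937 m before stopping.
Follower covers v·t_r = 27.2694 × 1.3 = 35.450 m while reacting, then v²/(2a_F) = 743.620 / 4.000 = 185.905 m while braking, for a total of 35.450 + 185.905 = 221.355 m.
Since a_F ≤ a_L and the follower starts braking later, the follower is never slower than the leader, so the closest approach is when both have stopped.
Minimum gap = 221.355 − 123.937 = 97.418 m.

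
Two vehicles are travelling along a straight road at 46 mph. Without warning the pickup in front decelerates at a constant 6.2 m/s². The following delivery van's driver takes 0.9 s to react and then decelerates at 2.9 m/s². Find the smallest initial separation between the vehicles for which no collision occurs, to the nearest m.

Minimum gap ≈ 57 m

46 mph × 0.44704 = 20.5638 m/s.
Leader travels v²/(2a_L) = 422.870 / 12.400 = 34.102 m before stopping.
Follower covers v·t_r = 20.5638 × 0.9 = 18.507 m while reacting, then v²/(2a_F) = 422.870 / 5.800 = 72.909 m while braking, for a total of 18.507 + 72.909 = 91.416 m.
Since a_F ≤ a_L and the follower starts braking later, the follower is never slower than the leader, so the closest approach is when both have stopped.
Minimum gap = 91.416 − 34.102 = 57.314 m.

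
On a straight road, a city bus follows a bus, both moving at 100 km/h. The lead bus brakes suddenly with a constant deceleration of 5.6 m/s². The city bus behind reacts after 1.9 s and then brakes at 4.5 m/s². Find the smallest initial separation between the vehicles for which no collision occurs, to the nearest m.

100 km/h ÷ 3.6 = 27.7778 m/s.
Leader travels v²/(2a_L) = 771.606 / 11.200 = 68.893 m before stopping.
Follower covers v·t_r = 27.7778 × 1.9 = 52.778 m while reacting, then v²/(2a_F) = 771.606 / 9.000 = 85.734 m while braking, for a total of 52.778 + 85.734 = 138.512 m.
Since a_F ≤ a_L and the follower starts braking later, the follower is never slower than the leader, so the closest approach is when both have stopped.
Minimum gap = 138.512 − 68.893 = 69.619 m.

Minimum gap ≈ 70 m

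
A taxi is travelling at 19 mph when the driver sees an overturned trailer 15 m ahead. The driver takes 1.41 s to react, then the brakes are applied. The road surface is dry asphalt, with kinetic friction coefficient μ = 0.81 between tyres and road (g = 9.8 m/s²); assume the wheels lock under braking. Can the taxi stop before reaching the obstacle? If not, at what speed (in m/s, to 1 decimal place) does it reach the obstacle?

No — it strikes the obstacle at 4.9 m/s

19 mph × 0.44704 = 8.4938 m/s.
a = μg = 0.81 × 9.8 = 7.938 m/s².
Reaction distance = 8.4938 × 1.41 = 11.976 m.
Braking distance needed to stop: v²/(2a) = 72.145 / 15.876 = 4.544 m, so total needed = 11.976 + 4.544 = 16.520 m > 15 m — it cannot stop.
Distance remaining when braking begins: 15 − 11.976 = 3.024 m.
v² = v₀² − 2a·d = 72.145 − 2 × 7.938 × 3.024 = 24.136 m²/s².
v = √24.136 = 4.913 m/s.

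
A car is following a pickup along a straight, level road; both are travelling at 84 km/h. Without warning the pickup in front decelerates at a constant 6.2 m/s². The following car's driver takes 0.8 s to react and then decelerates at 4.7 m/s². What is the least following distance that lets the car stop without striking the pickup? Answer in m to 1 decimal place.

Minimum gap ≈ 32.7 m

84 km/h ÷ 3.6 = 23.3333 m/s.
Leader travels v²/(2a_L) = 544.443 / 12.400 = 43.907 m before stopping.
Follower covers v·t_r = 23.3333 × 0.8 = 18.667 m while reacting, then v²/(2a_F) = 544.443 / 9.400 = 57.919 m while braking, for a total of 18.667 + 57.919 = 76.586 m.
Since a_F ≤ a_L and the follower starts braking later, the follower is never slower than the leader, so the closest approach is when both have stopped.
Minimum gap = 76.586 − 43.907 = 32.679 m.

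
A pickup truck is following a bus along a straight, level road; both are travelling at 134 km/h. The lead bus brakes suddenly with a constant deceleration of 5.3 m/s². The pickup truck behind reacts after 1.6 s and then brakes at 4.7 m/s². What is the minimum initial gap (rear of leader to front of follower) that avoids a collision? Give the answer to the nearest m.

134 km/h ÷ 3.6 = 37.2222 m/s.
Leader travels v²/(2a_L) = 1385.492 / 10.600 = 130.707 m before stopping.
Follower covers v·t_r = 37.2222 × 1.6 = 59.556 m while reacting, then v²/(2a_F) = 1385.492 / 9.400 = 147.393 m while braking, for a total of 59.556 + 147.393 = 206.949 m.
Since a_F ≤ a_L and the follower starts braking later, the follower is never slower than the leader, so the closest approach is when both have stopped.
Minimum gap = 206.949 − 130.707 = 76.242 m.

Minimum gap ≈ 76 m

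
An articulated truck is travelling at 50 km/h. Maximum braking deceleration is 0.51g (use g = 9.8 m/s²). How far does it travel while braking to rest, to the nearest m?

Braking distance ≈ 19 m

50 km/h ÷ 3.6 = 13.8889 m/s.
a = 0.51 × 9.8 = 4.998 m/s².
Braking distance = v²/(2a) = 13.8889² / (2 × 4.998) = 192.902 / 9.996 = 19.298 m.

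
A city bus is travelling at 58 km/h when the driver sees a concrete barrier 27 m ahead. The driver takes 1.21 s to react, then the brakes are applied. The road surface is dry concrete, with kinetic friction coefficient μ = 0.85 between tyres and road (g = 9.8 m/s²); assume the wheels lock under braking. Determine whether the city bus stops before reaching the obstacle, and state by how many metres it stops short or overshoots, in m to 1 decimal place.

58 km/h ÷ 3.6 = 16.1111 m/s.
a = μg = 0.85 × 9.8 = 8.330 m/s².
Reaction distance = 16.1111 × 1.21 = 19.494 m.
Braking distance = v²/(2a) = 259.568 / 16.660 = 15.580 m.
Total stopping distance = 19.494 + 15.580 = 35.074 m, vs 27 m available — it cannot stop in time and overshoots by 35.074 − 27 = 8.074 m.

No — it overshoots by 8.1 m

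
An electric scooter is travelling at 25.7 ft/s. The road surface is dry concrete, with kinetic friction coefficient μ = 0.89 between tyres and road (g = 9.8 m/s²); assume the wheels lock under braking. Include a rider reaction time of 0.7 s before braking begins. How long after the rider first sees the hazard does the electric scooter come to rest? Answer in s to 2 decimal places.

Total time ≈ 1.60 s

25.7 ft/s × 0.3048 = 7.8334 m/s.
a = μg = 0.89 × 9.8 = 8.722 m/s².
Braking time = v/a = 7.8334 / 8.722 = 0.898 s.
Total = 0.7 + 0.898 = 1.598 s.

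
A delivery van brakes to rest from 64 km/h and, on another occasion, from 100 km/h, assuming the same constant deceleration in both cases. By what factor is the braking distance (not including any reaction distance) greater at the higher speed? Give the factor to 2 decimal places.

Factor ≈ 2.44

Braking distance d = v²/(2a), so with a fixed, d ∝ v².
Factor = (100/64)² = 1.5625² = 2.4414.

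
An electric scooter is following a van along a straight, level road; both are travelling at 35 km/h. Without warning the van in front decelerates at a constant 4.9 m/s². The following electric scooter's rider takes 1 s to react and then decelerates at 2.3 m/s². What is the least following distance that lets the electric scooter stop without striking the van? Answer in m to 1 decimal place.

Minimum gap ≈ 20.6 m

35 km/h ÷ 3.6 = 9.7222 m/s.
Leader travels v²/(2a_L) = 94.521 / 9.800 = 9.645 m before stopping.
Follower covers v·t_r = 9.7222 × 1 = 9.722 m while reacting, then v²/(2a_F) = 94.521 / 4.600 = 20.548 m while braking, for a total of 9.722 + 20.548 = 30.270 m.
Since a_F ≤ a_L and the follower starts braking later, the follower is never slower than the leader, so the closest approach is when both have stopped.
Minimum gap = 30.270 − 9.645 = 20.625 m.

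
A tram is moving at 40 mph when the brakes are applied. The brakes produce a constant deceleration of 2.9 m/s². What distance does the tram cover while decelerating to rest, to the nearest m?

40 mph × 0.44704 = 17.8816 m/s.
Braking distance = v²/(2a) = 17.8816² / (2 × 2.900) = 319.752 / 5.800 = 55.130 m.

Braking distance ≈ 55 m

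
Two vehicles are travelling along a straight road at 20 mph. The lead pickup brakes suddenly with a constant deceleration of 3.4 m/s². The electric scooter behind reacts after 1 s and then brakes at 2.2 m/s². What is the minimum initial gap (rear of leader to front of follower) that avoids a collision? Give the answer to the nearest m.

Minimum gap ≈ 15 m

20 mph × 0.44704 = 8.9408 m/s.
Leader travels v²/(2a_L) = 79.938 / 6.800 = 11.756 m before stopping.
Follower covers v·t_r = 8.9408 × 1 = 8.941 m while reacting, then v²/(2a_F) = 79.938 / 4.400 = 18.168 m while braking, for a total of 8.941 + 18.168 = 27.109 m.
Since a_F ≤ a_L and the follower starts braking later, the follower is never slower than the leader, so the closest approach is when both have stopped.
Minimum gap = 27.109 − 11.756 = 15.353 m.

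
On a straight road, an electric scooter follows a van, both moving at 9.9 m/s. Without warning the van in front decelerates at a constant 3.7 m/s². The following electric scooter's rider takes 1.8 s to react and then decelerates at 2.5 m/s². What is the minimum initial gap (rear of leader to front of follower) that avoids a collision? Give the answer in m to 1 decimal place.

Leader travels v²/(2a_L) = 98.010 / 7.400 = 13.245 m before stopping.
Follower covers v·t_r = 9.9000 × 1.8 = 17.820 m while reacting, then v²/(2a_F) = 98.010 / 5.000 = 19.602 m while braking, for a total of 17.820 + 19.602 = 37.422 m.
Since a_F ≤ a_L and the follower starts braking later, the follower is never slower than the leader, so the closest approach is when both have stopped.
Minimum gap = 37.422 − 13.245 = 24.177 m.

Minimum gap ≈ 24.2 m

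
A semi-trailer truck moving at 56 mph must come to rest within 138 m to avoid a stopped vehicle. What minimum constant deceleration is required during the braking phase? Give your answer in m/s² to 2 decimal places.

56 mph × 0.44704 = 25.0342 m/s.
v² = 2a·d ⇒ a = v²/(2d) = 25.0342² / (2 × 138.000) = 626.711 / 276.000 = 2.2707 m/s².

Required deceleration ≈ 2.27 m/s²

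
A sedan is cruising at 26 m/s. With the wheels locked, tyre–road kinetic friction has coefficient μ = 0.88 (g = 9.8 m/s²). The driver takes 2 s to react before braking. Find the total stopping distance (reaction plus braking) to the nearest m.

a = μg = 0.88 × 9.8 = 8.624 m/s².
Reaction distance = v·t_r = 26.0000 × 2 = 52.000 m.
Braking distance = v²/(2a) = 26.0000² / (2 × 8.624) = 676.000 / 17.248 = 39.193 m.
Total = 52.000 + 39.193 = 91.193 m.

Total stopping distance ≈ 91 m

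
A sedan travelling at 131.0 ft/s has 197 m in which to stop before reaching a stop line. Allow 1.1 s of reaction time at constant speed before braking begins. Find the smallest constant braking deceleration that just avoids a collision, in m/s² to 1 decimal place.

Required deceleration ≈ 5.2 m/s²

131 ft/s × 0.3048 = 39.9288 m/s.
Distance covered during reaction = 39.9288 × 1.1 = 43.922 m.
Distance available for braking: 197 − 43.922 = 153.078 m.
v² = 2a·d ⇒ a = v²/(2d) = 39.9288² / (2 × 153.078) = 1594.309 / 306.156 = 5.2075 m/s².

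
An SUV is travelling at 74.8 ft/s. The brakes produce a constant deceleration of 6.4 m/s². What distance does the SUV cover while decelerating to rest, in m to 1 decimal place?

Braking distance ≈ 40.6 m

74.8 ft/s × 0.3048 = 22.7990 m/s.
Braking distance = v²/(2a) = 22.7990² / (2 × 6.400) = 519.794 / 12.800 = 40.609 m.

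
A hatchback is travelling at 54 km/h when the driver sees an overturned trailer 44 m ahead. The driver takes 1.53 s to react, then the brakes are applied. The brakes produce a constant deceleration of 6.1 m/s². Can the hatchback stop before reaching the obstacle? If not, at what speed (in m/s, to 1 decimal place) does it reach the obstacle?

54 km/h ÷ 3.6 = 15.0000 m/s.
Reaction distance = 15.0000 × 1.53 = 22.950 m.
Braking distance = v²/(2a) = 225.000 / 12.200 = 18.443 m.
Total stopping distance = 22.950 + 18.443 = 41.393 m, vs 44 m available — it stops with 44 − 41.393 = 2.607 m to spare.

Yes — it stops about 2.6 m short of the obstacle, so it never reaches it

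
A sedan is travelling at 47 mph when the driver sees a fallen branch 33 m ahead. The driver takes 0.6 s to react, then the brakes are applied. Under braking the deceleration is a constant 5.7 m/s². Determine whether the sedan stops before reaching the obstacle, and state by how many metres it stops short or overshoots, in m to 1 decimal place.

No — it overshoots by 18.3 m

47 mph × 0.44704 = 21.0109 m/s.
Reaction distance = 21.0109 × 0.6 = 12.607 m.
Braking distance = v²/(2a) = 441.458 / 11.400 = 38.724 m.
Total stopping distance = 12.607 + 38.724 = 51.331 m, vs 33 m available — it cannot stop in time and overshoots by 51.331 − 33 = 18.331 m.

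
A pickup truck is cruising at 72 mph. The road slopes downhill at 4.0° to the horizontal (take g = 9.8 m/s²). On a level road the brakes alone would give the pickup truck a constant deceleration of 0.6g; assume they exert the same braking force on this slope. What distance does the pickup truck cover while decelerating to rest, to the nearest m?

Braking distance ≈ 100 m

72 mph × 0.44704 = 32.1869 m/s.
a = 0.6 × 9.8 = 5.880 m/s².
Gravity along the downhill slope reduces the braking deceleration: a_eff = 5.880 − 9.8·sin 4.0° = 5.880 − 0.684 = 5.196 m/s².
Braking distance = v²/(2a) = 32.1869² / (2 × 5.196) = 1035.997 / 10.392 = 99.692 m.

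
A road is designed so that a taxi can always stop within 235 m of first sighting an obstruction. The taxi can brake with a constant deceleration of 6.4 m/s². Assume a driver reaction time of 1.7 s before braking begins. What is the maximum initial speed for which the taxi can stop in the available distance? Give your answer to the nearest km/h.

Stopping distance: v·t_r + v²/(2a) = 235 with t_r = 1.7 s and a = 6.400 m/s².
So v² + 21.760 v − 3008.00 = 0.
Positive root: v = −a·t_r + √((a·t_r)² + 2a·d) = −10.880 + √(118.374 + 3008.00) = 45.0340 m/s.
45.0340 m/s × 3.6 = 162.122 km/h.

Maximum speed ≈ 162 km/h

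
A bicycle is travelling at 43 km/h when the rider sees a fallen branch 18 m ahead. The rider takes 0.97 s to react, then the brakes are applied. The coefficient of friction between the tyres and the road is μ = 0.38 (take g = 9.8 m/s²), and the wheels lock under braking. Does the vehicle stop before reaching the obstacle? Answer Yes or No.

43 km/h ÷ 3.6 = 11.9444 m/s.
a = μg = 0.38 × 9.8 = 3.724 m/s².
Reaction distance = 11.9444 × 0.97 = 11.586 m.
Braking distance = v²/(2a) = 142.669 / 7.448 = 19.155 m.
Total stopping distance = 11.586 + 19.155 = 30.741 m, vs 18 m available — it cannot stop in time and overshoots by 30.741 − 18 = 12.741 m.

No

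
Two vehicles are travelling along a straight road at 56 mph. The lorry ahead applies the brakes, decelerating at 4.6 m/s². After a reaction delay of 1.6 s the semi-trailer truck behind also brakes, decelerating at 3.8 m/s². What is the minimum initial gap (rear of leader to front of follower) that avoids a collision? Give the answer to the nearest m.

56 mph × 0.44704 = 25.0342 m/s.
Leader travels v²/(2a_L) = 626.711 / 9.200 = 68.121 m before stopping.
Follower covers v·t_r = 25.0342 × 1.6 = 40.055 m while reacting, then v²/(2a_F) = 626.711 / 7.600 = 82.462 m while braking, for a total of 40.055 + 82.462 = 122.517 m.
Since a_F ≤ a_L and the follower starts braking later, the follower is never slower than the leader, so the closest approach is when both have stopped.
Minimum gap = 122.517 − 68.121 = 54.396 m.

Minimum gap ≈ 54 m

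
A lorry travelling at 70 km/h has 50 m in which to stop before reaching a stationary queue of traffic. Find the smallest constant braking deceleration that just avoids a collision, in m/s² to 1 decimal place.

70 km/h ÷ 3.6 = 19.4444 m/s.
v² = 2a·d ⇒ a = v²/(2d) = 19.4444² / (2 × 50.000) = 378.085 / 100.000 = 3.7808 m/s².

Required deceleration ≈ 3.8 m/s²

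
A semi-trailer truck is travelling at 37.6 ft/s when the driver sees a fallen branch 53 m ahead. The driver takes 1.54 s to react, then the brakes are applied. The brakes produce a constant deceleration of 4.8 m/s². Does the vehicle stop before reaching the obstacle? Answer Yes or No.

Yes

37.6 ft/s × 0.3048 = 11.4605 m/s.
Reaction distance = 11.4605 × 1.54 = 17.649 m.
Braking distance = v²/(2a) = 131.343 / 9.600 = 13.682 m.
Total stopping distance = 17.649 + 13.682 = 31.331 m, vs 53 m available — it stops with 53 − 31.331 = 21.669 m to spare.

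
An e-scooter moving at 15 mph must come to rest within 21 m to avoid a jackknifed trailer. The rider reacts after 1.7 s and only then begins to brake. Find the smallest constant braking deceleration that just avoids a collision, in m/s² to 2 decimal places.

Required deceleration ≈ 2.34 m/s²

15 mph × 0.44704 = 6.7056 m/s.
Distance covered during reaction = 6.7056 × 1.7 = 11.400 m.
Distance available for braking: 21 − 11.400 = 9.600 m.
v² = 2a·d ⇒ a = v²/(2d) = 6.7056² / (2 × 9.600) = 44.965 / 19.200 = 2.3419 m/s².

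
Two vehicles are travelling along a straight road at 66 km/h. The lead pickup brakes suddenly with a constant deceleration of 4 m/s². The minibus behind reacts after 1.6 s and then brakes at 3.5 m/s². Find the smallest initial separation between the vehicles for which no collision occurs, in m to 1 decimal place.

66 km/h ÷ 3.6 = 18.3333 m/s.
Leader travels v²/(2a_L) = 336.110 / 8.000 = 42.014 m before stopping.
Follower covers v·t_r = 18.3333 × 1.6 = 29.333 m while reacting, then v²/(2a_F) = 336.110 / 7.000 = 48.016 m while braking, for a total of 29.333 + 48.016 = 77.349 m.
Since a_F ≤ a_L and the follower starts braking later, the follower is never slower than the leader, so the closest approach is when both have stopped.
Minimum gap = 77.349 − 42.014 = 35.335 m.

Minimum gap ≈ 35.3 m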